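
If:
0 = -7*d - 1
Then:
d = -1/7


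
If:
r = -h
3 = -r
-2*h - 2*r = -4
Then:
No Solution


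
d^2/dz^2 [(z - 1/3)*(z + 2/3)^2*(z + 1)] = 12*z^2 + 12*z + 2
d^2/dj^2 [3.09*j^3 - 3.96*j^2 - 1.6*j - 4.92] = 18.54*j - 7.92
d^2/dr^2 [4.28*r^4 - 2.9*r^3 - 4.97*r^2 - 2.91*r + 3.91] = 51.36*r^2 - 17.4*r - 9.94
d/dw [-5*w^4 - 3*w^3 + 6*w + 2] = -20*w^3 - 9*w^2 + 6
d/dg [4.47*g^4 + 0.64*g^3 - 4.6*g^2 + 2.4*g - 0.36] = 17.88*g^3 + 1.92*g^2 - 9.2*g + 2.4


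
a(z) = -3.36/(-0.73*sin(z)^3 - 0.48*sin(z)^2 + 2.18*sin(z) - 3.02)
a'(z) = -3.36*(2.19*sin(z)^2*cos(z) + 0.96*sin(z)*cos(z) - 2.18*cos(z))/(-0.73*sin(z)^3 - 0.48*sin(z)^2 + 2.18*sin(z) - 3.02)^2 = (-7.3584*sin(z)^2 - 3.2256*sin(z) + 7.3248)*cos(z)/(0.73*sin(z)^3 + 0.48*sin(z)^2 - 2.18*sin(z) + 3.02)^2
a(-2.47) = 0.77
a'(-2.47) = -0.26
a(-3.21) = 1.17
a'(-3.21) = -0.85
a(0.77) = 1.70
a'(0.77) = 0.28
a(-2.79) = 0.88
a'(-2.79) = -0.49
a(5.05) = 0.69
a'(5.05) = 0.05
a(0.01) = 1.12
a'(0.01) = 0.81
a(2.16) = 1.72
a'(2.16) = 0.06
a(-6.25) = 1.14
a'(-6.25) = 0.83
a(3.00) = 1.23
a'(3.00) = -0.90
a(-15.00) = 0.76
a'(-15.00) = -0.24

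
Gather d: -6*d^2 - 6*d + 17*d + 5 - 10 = -6*d^2 + 11*d - 5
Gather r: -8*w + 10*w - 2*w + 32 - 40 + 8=0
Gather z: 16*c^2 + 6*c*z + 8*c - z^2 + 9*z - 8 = 16*c^2 + 8*c - z^2 + z*(6*c + 9) - 8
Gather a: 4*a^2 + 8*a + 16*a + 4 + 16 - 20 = 4*a^2 + 24*a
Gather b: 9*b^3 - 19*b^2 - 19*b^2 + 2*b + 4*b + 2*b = 9*b^3 - 38*b^2 + 8*b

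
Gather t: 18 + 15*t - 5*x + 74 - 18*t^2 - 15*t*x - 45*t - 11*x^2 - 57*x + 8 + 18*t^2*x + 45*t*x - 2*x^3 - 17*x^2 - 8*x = t^2*(18*x - 18) + t*(30*x - 30) - 2*x^3 - 28*x^2 - 70*x + 100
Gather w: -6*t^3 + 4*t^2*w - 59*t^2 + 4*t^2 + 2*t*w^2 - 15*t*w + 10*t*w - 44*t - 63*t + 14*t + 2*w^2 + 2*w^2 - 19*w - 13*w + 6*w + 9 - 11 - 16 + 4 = -6*t^3 - 55*t^2 - 93*t + w^2*(2*t + 4) + w*(4*t^2 - 5*t - 26) - 14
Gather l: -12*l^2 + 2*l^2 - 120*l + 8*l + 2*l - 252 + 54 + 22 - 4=-10*l^2 - 110*l - 180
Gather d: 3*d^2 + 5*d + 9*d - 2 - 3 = 3*d^2 + 14*d - 5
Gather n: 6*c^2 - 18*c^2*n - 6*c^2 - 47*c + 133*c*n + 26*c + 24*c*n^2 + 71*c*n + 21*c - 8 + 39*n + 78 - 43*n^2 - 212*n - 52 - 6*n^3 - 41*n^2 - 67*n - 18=-6*n^3 + n^2*(24*c - 84) + n*(-18*c^2 + 204*c - 240)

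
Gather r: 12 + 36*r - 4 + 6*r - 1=42*r + 7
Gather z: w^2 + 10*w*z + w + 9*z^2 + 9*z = w^2 + w + 9*z^2 + z*(10*w + 9)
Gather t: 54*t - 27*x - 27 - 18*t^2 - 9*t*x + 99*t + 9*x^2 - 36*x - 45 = -18*t^2 + t*(153 - 9*x) + 9*x^2 - 63*x - 72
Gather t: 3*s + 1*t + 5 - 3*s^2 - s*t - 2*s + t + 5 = -3*s^2 + s + t*(2 - s) + 10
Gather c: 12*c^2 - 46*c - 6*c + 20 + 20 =12*c^2 - 52*c + 40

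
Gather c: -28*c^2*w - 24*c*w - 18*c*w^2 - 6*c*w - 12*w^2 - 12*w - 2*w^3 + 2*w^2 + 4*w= -28*c^2*w + c*(-18*w^2 - 30*w) - 2*w^3 - 10*w^2 - 8*w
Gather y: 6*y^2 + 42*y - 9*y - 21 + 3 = 6*y^2 + 33*y - 18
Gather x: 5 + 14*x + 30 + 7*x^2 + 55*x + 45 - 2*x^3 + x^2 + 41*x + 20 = -2*x^3 + 8*x^2 + 110*x + 100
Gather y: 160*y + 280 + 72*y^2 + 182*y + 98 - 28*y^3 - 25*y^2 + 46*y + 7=-28*y^3 + 47*y^2 + 388*y + 385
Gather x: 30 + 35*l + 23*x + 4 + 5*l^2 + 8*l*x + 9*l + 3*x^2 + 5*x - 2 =5*l^2 + 44*l + 3*x^2 + x*(8*l + 28) + 32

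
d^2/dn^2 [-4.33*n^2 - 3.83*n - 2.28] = -8.66000000000000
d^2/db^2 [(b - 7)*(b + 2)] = 2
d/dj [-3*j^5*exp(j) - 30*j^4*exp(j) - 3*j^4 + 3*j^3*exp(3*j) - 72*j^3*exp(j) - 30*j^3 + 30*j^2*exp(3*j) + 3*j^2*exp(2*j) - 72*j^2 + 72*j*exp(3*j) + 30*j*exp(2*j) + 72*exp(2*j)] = -3*j^5*exp(j) - 45*j^4*exp(j) + 9*j^3*exp(3*j) - 192*j^3*exp(j) - 12*j^3 + 99*j^2*exp(3*j) + 6*j^2*exp(2*j) - 216*j^2*exp(j) - 90*j^2 + 276*j*exp(3*j) + 66*j*exp(2*j) - 144*j + 72*exp(3*j) + 174*exp(2*j)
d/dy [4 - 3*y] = -3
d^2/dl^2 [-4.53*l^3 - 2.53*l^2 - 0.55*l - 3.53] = -27.18*l - 5.06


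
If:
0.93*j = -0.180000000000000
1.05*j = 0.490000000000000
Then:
No Solution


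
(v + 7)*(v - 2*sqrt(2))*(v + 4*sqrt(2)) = v^3 + 2*sqrt(2)*v^2 + 7*v^2 - 16*v + 14*sqrt(2)*v - 112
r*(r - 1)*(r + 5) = r^3 + 4*r^2 - 5*r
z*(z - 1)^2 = z^3 - 2*z^2 + z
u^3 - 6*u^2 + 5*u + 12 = (u - 4)*(u - 3)*(u + 1)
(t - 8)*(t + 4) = t^2 - 4*t - 32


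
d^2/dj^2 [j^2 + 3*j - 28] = 2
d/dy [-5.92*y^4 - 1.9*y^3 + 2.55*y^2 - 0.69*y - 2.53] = -23.68*y^3 - 5.7*y^2 + 5.1*y - 0.69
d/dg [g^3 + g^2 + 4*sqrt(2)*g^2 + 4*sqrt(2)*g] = 3*g^2 + 2*g + 8*sqrt(2)*g + 4*sqrt(2)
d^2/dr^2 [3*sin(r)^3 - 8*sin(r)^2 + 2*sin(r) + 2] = -27*sin(r)^3 + 32*sin(r)^2 + 16*sin(r) - 16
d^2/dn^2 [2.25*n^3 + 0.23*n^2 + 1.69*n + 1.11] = 13.5*n + 0.46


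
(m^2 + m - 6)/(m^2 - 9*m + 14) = (m + 3)/(m - 7)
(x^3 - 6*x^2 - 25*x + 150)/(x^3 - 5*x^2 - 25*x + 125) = (x - 6)/(x - 5)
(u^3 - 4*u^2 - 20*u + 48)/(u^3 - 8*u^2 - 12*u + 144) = (u - 2)/(u - 6)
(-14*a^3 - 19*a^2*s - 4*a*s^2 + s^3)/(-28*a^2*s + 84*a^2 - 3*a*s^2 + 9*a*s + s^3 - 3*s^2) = (2*a^2 + 3*a*s + s^2)/(4*a*s - 12*a + s^2 - 3*s)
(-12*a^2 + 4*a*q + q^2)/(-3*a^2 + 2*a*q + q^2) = (-12*a^2 + 4*a*q + q^2)/(-3*a^2 + 2*a*q + q^2)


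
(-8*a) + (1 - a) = 1 - 9*a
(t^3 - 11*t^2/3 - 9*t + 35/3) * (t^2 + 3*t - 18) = t^5 - 2*t^4/3 - 38*t^3 + 152*t^2/3 + 197*t - 210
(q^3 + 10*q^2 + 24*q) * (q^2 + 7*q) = q^5 + 17*q^4 + 94*q^3 + 168*q^2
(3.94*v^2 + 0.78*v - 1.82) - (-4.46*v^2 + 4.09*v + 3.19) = 8.4*v^2 - 3.31*v - 5.01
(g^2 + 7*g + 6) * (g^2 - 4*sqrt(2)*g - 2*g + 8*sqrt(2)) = g^4 - 4*sqrt(2)*g^3 + 5*g^3 - 20*sqrt(2)*g^2 - 8*g^2 - 12*g + 32*sqrt(2)*g + 48*sqrt(2)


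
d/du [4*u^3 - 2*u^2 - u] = 12*u^2 - 4*u - 1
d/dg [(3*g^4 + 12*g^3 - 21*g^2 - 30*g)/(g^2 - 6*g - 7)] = 6*(g^3 - 9*g^2 - 21*g + 35)/(g^2 - 14*g + 49)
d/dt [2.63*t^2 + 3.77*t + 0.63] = 5.26*t + 3.77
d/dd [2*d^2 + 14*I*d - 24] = 4*d + 14*I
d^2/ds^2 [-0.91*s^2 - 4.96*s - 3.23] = -1.82000000000000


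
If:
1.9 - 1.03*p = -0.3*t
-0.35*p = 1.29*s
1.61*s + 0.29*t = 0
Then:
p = 3.29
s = -0.89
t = 4.95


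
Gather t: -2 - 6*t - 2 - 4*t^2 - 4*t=-4*t^2 - 10*t - 4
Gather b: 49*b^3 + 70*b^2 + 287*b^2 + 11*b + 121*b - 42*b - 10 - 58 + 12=49*b^3 + 357*b^2 + 90*b - 56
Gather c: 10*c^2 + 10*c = 10*c^2 + 10*c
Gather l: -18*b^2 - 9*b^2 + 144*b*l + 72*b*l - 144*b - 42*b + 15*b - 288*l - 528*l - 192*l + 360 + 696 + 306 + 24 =-27*b^2 - 171*b + l*(216*b - 1008) + 1386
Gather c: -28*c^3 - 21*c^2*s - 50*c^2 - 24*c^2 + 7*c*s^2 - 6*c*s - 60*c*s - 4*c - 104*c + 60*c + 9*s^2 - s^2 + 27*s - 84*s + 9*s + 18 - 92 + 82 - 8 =-28*c^3 + c^2*(-21*s - 74) + c*(7*s^2 - 66*s - 48) + 8*s^2 - 48*s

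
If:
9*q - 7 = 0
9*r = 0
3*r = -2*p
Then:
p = 0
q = 7/9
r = 0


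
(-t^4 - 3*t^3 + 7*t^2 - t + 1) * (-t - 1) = t^5 + 4*t^4 - 4*t^3 - 6*t^2 - 1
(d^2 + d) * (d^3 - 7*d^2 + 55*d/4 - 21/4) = d^5 - 6*d^4 + 27*d^3/4 + 17*d^2/2 - 21*d/4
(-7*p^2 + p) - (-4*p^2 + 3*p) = -3*p^2 - 2*p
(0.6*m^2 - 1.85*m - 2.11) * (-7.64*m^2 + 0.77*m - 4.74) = -4.584*m^4 + 14.596*m^3 + 11.8519*m^2 + 7.1443*m + 10.0014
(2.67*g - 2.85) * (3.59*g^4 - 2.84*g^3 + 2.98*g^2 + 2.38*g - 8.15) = 9.5853*g^5 - 17.8143*g^4 + 16.0506*g^3 - 2.1384*g^2 - 28.5435*g + 23.2275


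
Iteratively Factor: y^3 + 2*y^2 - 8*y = (y - 2)*(y^2 + 4*y) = y*(y - 2)*(y + 4)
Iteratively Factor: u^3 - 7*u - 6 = (u + 1)*(u^2 - u - 6) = (u - 3)*(u + 1)*(u + 2)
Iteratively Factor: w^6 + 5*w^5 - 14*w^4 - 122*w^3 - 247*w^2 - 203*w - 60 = (w + 1)*(w^5 + 4*w^4 - 18*w^3 - 104*w^2 - 143*w - 60) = (w + 1)^2*(w^4 + 3*w^3 - 21*w^2 - 83*w - 60) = (w + 1)^3*(w^3 + 2*w^2 - 23*w - 60) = (w - 5)*(w + 1)^3*(w^2 + 7*w + 12) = (w - 5)*(w + 1)^3*(w + 4)*(w + 3)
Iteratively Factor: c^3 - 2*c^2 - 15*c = (c)*(c^2 - 2*c - 15) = c*(c - 5)*(c + 3)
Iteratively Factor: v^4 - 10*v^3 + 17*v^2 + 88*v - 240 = (v + 3)*(v^3 - 13*v^2 + 56*v - 80) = (v - 4)*(v + 3)*(v^2 - 9*v + 20) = (v - 4)^2*(v + 3)*(v - 5)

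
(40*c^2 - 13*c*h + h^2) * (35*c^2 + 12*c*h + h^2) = 1400*c^4 + 25*c^3*h - 81*c^2*h^2 - c*h^3 + h^4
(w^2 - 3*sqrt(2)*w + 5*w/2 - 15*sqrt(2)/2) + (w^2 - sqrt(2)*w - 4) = 2*w^2 - 4*sqrt(2)*w + 5*w/2 - 15*sqrt(2)/2 - 4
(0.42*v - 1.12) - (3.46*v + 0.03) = -3.04*v - 1.15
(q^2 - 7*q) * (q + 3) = q^3 - 4*q^2 - 21*q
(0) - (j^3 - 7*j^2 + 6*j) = -j^3 + 7*j^2 - 6*j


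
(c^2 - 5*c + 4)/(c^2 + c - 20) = (c - 1)/(c + 5)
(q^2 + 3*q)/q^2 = (q + 3)/q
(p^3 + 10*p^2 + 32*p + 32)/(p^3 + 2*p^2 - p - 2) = (p^2 + 8*p + 16)/(p^2 - 1)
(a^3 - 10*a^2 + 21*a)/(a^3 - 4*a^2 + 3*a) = (a - 7)/(a - 1)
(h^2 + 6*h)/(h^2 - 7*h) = (h + 6)/(h - 7)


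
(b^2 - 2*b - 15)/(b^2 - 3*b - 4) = (-b^2 + 2*b + 15)/(-b^2 + 3*b + 4)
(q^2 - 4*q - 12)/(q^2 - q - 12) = (-q^2 + 4*q + 12)/(-q^2 + q + 12)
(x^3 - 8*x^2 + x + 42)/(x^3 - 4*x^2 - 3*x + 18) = (x - 7)/(x - 3)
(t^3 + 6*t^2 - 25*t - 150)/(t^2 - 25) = t + 6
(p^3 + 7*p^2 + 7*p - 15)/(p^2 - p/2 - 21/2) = 2*(p^2 + 4*p - 5)/(2*p - 7)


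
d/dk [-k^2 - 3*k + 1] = -2*k - 3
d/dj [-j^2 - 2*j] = -2*j - 2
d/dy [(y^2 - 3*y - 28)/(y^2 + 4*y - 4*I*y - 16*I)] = (7 - 4*I)/(y^2 - 8*I*y - 16)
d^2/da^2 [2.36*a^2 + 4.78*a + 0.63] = 4.72000000000000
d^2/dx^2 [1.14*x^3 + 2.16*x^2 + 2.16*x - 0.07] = 6.84*x + 4.32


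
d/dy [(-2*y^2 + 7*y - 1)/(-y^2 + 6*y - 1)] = (-5*y^2 + 2*y - 1)/(y^4 - 12*y^3 + 38*y^2 - 12*y + 1)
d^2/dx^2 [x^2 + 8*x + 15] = 2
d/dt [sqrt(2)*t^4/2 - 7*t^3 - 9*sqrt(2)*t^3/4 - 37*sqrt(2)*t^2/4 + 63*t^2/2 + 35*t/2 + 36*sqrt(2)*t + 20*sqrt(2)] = 2*sqrt(2)*t^3 - 21*t^2 - 27*sqrt(2)*t^2/4 - 37*sqrt(2)*t/2 + 63*t + 35/2 + 36*sqrt(2)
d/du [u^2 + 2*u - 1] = 2*u + 2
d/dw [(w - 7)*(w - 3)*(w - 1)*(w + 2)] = 4*w^3 - 27*w^2 + 18*w + 41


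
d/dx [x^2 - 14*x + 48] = 2*x - 14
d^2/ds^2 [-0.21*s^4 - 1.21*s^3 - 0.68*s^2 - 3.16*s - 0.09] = -2.52*s^2 - 7.26*s - 1.36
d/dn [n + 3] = 1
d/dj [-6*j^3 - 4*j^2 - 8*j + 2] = -18*j^2 - 8*j - 8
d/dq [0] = 0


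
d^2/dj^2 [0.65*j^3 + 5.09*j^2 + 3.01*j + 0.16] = 3.9*j + 10.18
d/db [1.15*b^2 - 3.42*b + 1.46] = 2.3*b - 3.42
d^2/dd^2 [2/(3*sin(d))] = 2*(cos(d)^2 + 1)/(3*sin(d)^3)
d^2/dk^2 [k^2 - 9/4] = 2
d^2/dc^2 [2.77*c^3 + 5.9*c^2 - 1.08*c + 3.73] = 16.62*c + 11.8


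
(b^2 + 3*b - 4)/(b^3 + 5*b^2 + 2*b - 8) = 1/(b + 2)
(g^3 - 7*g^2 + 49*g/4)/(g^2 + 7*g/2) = (4*g^2 - 28*g + 49)/(2*(2*g + 7))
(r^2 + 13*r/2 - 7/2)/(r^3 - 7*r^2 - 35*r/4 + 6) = 2*(r + 7)/(2*r^2 - 13*r - 24)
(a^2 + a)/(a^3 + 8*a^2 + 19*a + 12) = a/(a^2 + 7*a + 12)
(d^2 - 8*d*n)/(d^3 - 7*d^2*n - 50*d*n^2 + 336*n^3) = d/(d^2 + d*n - 42*n^2)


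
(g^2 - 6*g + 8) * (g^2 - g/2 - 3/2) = g^4 - 13*g^3/2 + 19*g^2/2 + 5*g - 12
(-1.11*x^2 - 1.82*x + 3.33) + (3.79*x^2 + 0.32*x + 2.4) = 2.68*x^2 - 1.5*x + 5.73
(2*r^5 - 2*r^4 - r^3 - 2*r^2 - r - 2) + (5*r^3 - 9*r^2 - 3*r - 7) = 2*r^5 - 2*r^4 + 4*r^3 - 11*r^2 - 4*r - 9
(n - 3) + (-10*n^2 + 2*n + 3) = -10*n^2 + 3*n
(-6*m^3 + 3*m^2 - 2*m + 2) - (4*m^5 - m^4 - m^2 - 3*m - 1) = -4*m^5 + m^4 - 6*m^3 + 4*m^2 + m + 3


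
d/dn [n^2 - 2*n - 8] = 2*n - 2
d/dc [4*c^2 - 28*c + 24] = 8*c - 28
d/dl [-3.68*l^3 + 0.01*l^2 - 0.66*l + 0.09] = -11.04*l^2 + 0.02*l - 0.66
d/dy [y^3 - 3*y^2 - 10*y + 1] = 3*y^2 - 6*y - 10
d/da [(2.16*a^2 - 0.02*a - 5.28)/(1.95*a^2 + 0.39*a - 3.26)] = (0.8814*a^2 + 6.5088*a + 2.1244)/(3.8025*a^4 + 1.521*a^3 - 12.5619*a^2 - 2.5428*a + 10.6276)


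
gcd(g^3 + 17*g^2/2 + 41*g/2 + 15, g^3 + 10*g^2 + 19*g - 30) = g + 5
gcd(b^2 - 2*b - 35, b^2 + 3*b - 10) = b + 5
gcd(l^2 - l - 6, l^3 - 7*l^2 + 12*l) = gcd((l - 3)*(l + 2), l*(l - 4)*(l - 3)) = l - 3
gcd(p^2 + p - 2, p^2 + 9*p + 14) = p + 2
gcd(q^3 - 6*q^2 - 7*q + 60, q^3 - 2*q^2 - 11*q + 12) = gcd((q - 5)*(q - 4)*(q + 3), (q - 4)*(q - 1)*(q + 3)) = q^2 - q - 12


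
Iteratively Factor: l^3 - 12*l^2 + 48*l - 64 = (l - 4)*(l^2 - 8*l + 16) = (l - 4)^2*(l - 4)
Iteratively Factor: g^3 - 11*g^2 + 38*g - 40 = (g - 2)*(g^2 - 9*g + 20) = (g - 4)*(g - 2)*(g - 5)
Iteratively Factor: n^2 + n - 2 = (n - 1)*(n + 2)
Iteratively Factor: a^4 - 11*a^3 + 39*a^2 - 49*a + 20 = (a - 1)*(a^3 - 10*a^2 + 29*a - 20) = (a - 4)*(a - 1)*(a^2 - 6*a + 5) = (a - 5)*(a - 4)*(a - 1)*(a - 1)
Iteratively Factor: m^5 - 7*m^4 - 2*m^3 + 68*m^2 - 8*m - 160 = (m - 5)*(m^4 - 2*m^3 - 12*m^2 + 8*m + 32) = (m - 5)*(m - 2)*(m^3 - 12*m - 16) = (m - 5)*(m - 2)*(m + 2)*(m^2 - 2*m - 8) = (m - 5)*(m - 2)*(m + 2)^2*(m - 4)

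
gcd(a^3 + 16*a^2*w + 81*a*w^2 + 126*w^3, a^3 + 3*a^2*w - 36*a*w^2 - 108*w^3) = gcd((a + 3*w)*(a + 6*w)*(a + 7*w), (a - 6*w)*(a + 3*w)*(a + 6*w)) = a^2 + 9*a*w + 18*w^2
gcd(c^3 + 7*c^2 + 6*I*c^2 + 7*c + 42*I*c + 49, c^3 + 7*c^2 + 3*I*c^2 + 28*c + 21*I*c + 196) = c^2 + c*(7 + 7*I) + 49*I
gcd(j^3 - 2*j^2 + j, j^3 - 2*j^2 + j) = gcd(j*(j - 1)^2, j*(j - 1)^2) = j^3 - 2*j^2 + j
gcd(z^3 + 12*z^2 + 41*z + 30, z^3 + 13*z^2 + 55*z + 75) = z + 5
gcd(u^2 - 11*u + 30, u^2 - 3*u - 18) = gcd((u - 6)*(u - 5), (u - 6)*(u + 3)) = u - 6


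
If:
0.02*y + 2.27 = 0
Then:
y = -113.50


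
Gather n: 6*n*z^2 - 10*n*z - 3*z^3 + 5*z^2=n*(6*z^2 - 10*z) - 3*z^3 + 5*z^2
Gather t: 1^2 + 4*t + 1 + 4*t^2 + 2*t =4*t^2 + 6*t + 2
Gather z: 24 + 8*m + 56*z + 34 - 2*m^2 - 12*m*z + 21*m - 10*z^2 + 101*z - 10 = -2*m^2 + 29*m - 10*z^2 + z*(157 - 12*m) + 48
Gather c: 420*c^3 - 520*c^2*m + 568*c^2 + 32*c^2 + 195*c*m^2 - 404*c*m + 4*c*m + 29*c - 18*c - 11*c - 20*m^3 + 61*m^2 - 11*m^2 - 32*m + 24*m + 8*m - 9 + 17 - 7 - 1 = 420*c^3 + c^2*(600 - 520*m) + c*(195*m^2 - 400*m) - 20*m^3 + 50*m^2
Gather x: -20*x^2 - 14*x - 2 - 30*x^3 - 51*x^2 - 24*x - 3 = -30*x^3 - 71*x^2 - 38*x - 5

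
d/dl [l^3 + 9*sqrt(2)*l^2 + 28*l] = 3*l^2 + 18*sqrt(2)*l + 28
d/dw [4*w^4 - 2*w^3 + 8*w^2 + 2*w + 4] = 16*w^3 - 6*w^2 + 16*w + 2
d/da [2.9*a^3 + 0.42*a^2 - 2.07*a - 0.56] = 8.7*a^2 + 0.84*a - 2.07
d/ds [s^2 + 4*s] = 2*s + 4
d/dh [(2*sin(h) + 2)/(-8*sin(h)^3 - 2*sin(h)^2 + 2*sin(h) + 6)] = (8*sin(h)^3 + 13*sin(h)^2 + 2*sin(h) + 2)*cos(h)/(4*sin(h)^3 + sin(h)^2 - sin(h) - 3)^2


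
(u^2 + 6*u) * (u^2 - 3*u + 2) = u^4 + 3*u^3 - 16*u^2 + 12*u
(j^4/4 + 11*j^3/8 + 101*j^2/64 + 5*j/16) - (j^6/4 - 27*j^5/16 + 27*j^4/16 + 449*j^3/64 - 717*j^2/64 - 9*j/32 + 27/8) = -j^6/4 + 27*j^5/16 - 23*j^4/16 - 361*j^3/64 + 409*j^2/32 + 19*j/32 - 27/8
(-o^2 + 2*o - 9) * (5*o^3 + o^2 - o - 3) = -5*o^5 + 9*o^4 - 42*o^3 - 8*o^2 + 3*o + 27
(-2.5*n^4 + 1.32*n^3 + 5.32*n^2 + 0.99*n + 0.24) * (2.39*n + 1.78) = -5.975*n^5 - 1.2952*n^4 + 15.0644*n^3 + 11.8357*n^2 + 2.3358*n + 0.4272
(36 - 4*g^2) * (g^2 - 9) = -4*g^4 + 72*g^2 - 324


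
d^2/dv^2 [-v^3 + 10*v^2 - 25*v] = 20 - 6*v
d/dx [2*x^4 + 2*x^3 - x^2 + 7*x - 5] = 8*x^3 + 6*x^2 - 2*x + 7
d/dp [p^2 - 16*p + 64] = 2*p - 16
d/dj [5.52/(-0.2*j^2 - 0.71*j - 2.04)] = (2.208*j + 3.9192)/(0.2*j^2 + 0.71*j + 2.04)^2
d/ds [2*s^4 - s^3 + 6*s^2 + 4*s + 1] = 8*s^3 - 3*s^2 + 12*s + 4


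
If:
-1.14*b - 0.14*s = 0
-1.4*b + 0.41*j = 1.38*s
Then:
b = -0.12280701754386*s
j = 2.94651262302097*s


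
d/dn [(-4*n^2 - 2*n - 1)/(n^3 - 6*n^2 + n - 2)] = (4*n^4 + 4*n^3 - 13*n^2 + 4*n + 5)/(n^6 - 12*n^5 + 38*n^4 - 16*n^3 + 25*n^2 - 4*n + 4)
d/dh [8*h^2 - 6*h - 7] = 16*h - 6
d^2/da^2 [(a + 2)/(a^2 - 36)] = 2*(4*a^2*(a + 2) - (3*a + 2)*(a^2 - 36))/(a^2 - 36)^3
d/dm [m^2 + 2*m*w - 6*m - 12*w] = 2*m + 2*w - 6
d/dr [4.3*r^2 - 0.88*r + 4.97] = 8.6*r - 0.88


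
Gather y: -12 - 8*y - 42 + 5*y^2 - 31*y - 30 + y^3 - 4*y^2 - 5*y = y^3 + y^2 - 44*y - 84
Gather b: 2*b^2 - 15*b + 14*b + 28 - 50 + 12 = 2*b^2 - b - 10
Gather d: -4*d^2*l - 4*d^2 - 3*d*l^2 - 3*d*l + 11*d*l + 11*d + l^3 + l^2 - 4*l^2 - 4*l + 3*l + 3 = d^2*(-4*l - 4) + d*(-3*l^2 + 8*l + 11) + l^3 - 3*l^2 - l + 3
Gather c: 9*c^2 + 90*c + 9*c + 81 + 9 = 9*c^2 + 99*c + 90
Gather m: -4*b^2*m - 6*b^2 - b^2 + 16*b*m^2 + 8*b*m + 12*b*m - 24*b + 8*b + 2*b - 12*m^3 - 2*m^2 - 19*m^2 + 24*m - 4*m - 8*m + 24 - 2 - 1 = -7*b^2 - 14*b - 12*m^3 + m^2*(16*b - 21) + m*(-4*b^2 + 20*b + 12) + 21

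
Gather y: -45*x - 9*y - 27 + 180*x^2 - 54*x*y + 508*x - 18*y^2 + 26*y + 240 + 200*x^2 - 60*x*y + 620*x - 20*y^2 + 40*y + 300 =380*x^2 + 1083*x - 38*y^2 + y*(57 - 114*x) + 513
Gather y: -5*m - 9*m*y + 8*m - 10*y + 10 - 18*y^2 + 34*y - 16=3*m - 18*y^2 + y*(24 - 9*m) - 6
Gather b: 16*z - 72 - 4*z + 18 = 12*z - 54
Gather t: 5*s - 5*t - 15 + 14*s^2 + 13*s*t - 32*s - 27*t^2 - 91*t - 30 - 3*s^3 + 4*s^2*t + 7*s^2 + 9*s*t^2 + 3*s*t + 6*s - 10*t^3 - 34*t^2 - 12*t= -3*s^3 + 21*s^2 - 21*s - 10*t^3 + t^2*(9*s - 61) + t*(4*s^2 + 16*s - 108) - 45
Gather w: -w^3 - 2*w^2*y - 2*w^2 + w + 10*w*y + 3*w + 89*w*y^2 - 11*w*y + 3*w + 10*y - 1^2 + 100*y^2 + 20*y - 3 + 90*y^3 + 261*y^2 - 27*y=-w^3 + w^2*(-2*y - 2) + w*(89*y^2 - y + 7) + 90*y^3 + 361*y^2 + 3*y - 4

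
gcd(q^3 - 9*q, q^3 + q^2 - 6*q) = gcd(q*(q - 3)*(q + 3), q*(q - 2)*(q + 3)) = q^2 + 3*q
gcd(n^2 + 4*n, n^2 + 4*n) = n^2 + 4*n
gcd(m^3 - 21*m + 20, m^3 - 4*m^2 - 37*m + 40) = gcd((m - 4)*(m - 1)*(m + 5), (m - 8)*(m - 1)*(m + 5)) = m^2 + 4*m - 5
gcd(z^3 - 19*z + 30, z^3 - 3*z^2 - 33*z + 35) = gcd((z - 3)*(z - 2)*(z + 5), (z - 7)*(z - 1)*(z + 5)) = z + 5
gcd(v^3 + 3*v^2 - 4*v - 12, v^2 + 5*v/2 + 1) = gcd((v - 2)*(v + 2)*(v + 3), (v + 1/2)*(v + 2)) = v + 2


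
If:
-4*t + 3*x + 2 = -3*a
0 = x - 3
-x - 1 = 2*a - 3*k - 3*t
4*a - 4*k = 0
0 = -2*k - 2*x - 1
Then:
No Solution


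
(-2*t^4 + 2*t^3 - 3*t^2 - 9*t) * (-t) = 2*t^5 - 2*t^4 + 3*t^3 + 9*t^2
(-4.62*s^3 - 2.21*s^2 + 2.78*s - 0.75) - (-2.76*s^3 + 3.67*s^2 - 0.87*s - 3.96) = -1.86*s^3 - 5.88*s^2 + 3.65*s + 3.21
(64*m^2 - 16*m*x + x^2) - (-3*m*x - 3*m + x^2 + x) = 64*m^2 - 13*m*x + 3*m - x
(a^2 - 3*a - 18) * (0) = 0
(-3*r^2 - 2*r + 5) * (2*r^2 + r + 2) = -6*r^4 - 7*r^3 + 2*r^2 + r + 10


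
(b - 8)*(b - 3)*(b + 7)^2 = b^4 + 3*b^3 - 81*b^2 - 203*b + 1176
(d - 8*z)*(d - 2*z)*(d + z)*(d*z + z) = d^4*z - 9*d^3*z^2 + d^3*z + 6*d^2*z^3 - 9*d^2*z^2 + 16*d*z^4 + 6*d*z^3 + 16*z^4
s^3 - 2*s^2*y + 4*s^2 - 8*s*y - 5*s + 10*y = (s - 1)*(s + 5)*(s - 2*y)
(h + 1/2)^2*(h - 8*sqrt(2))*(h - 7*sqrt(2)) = h^4 - 15*sqrt(2)*h^3 + h^3 - 15*sqrt(2)*h^2 + 449*h^2/4 - 15*sqrt(2)*h/4 + 112*h + 28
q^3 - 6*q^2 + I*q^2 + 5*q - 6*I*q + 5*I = (q - 5)*(q - 1)*(q + I)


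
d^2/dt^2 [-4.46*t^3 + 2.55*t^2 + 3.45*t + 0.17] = 5.1 - 26.76*t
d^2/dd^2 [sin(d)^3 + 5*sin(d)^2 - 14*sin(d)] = -9*sin(d)^3 - 20*sin(d)^2 + 20*sin(d) + 10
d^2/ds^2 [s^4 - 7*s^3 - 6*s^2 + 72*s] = 12*s^2 - 42*s - 12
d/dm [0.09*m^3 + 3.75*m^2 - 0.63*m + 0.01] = 0.27*m^2 + 7.5*m - 0.63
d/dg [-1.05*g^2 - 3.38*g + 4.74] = -2.1*g - 3.38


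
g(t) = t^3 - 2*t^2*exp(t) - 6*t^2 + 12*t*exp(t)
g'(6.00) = -4805.15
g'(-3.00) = 61.51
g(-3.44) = -113.79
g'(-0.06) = 11.57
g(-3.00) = -83.69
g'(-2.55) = 48.44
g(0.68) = 11.82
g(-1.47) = -21.19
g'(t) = -2*t^2*exp(t) + 3*t^2 + 8*t*exp(t) - 12*t + 12*exp(t)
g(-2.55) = -59.00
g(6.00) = 0.00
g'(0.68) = 25.83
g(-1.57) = -23.60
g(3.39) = 494.97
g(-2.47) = -55.21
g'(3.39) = 472.48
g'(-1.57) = 25.09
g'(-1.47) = 23.18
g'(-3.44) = 75.52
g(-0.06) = -0.71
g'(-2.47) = 46.25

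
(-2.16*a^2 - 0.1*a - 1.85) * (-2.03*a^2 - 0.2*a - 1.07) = 4.3848*a^4 + 0.635*a^3 + 6.0867*a^2 + 0.477*a + 1.9795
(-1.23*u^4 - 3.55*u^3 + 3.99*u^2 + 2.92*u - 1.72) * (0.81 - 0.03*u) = 0.0369*u^5 - 0.8898*u^4 - 2.9952*u^3 + 3.1443*u^2 + 2.4168*u - 1.3932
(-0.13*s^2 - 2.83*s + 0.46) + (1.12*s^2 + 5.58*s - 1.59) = 0.99*s^2 + 2.75*s - 1.13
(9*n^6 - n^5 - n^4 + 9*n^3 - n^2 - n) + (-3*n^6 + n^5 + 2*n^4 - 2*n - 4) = 6*n^6 + n^4 + 9*n^3 - n^2 - 3*n - 4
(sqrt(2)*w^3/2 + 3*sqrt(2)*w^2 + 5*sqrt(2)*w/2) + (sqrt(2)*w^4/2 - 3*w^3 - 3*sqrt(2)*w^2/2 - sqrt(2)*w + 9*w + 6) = sqrt(2)*w^4/2 - 3*w^3 + sqrt(2)*w^3/2 + 3*sqrt(2)*w^2/2 + 3*sqrt(2)*w/2 + 9*w + 6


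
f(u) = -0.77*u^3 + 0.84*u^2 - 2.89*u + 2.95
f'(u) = -2.31*u^2 + 1.68*u - 2.89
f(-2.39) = 25.17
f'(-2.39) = -20.10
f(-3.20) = 46.03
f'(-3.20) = -31.92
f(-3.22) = 46.67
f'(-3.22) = -32.25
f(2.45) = -10.41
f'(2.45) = -12.64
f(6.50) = -191.81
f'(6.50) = -89.57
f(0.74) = 0.96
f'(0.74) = -2.91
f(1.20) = -0.64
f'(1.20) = -4.20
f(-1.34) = 10.18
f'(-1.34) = -9.29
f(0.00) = 2.95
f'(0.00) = -2.89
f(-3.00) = 39.97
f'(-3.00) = -28.72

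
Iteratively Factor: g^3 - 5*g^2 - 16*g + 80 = (g + 4)*(g^2 - 9*g + 20) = (g - 4)*(g + 4)*(g - 5)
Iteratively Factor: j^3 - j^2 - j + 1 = (j - 1)*(j^2 - 1) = (j - 1)^2*(j + 1)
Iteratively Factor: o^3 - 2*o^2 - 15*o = (o - 5)*(o^2 + 3*o) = o*(o - 5)*(o + 3)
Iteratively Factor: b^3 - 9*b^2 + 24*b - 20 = (b - 5)*(b^2 - 4*b + 4) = (b - 5)*(b - 2)*(b - 2)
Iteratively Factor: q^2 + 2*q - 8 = (q + 4)*(q - 2)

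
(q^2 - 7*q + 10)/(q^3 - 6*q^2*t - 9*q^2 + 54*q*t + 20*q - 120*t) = (q - 2)/(q^2 - 6*q*t - 4*q + 24*t)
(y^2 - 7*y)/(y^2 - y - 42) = y/(y + 6)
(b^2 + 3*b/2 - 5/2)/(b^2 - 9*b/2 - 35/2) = (b - 1)/(b - 7)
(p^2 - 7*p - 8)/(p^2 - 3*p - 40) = (p + 1)/(p + 5)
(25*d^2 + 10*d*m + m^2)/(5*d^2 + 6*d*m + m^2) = (5*d + m)/(d + m)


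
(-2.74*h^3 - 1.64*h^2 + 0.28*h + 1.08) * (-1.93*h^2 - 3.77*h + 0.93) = 5.2882*h^5 + 13.495*h^4 + 3.0942*h^3 - 4.6652*h^2 - 3.8112*h + 1.0044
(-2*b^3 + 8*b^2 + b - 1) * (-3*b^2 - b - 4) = 6*b^5 - 22*b^4 - 3*b^3 - 30*b^2 - 3*b + 4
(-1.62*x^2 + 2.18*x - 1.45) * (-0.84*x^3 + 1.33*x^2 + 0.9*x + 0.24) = 1.3608*x^5 - 3.9858*x^4 + 2.6594*x^3 - 0.3553*x^2 - 0.7818*x - 0.348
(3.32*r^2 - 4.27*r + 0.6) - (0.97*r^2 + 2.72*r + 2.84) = 2.35*r^2 - 6.99*r - 2.24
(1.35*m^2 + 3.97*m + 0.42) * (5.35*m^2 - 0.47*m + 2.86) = 7.2225*m^4 + 20.605*m^3 + 4.2421*m^2 + 11.1568*m + 1.2012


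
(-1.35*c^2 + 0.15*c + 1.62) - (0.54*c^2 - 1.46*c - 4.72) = -1.89*c^2 + 1.61*c + 6.34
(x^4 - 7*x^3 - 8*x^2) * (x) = x^5 - 7*x^4 - 8*x^3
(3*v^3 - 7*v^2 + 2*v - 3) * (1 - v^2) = -3*v^5 + 7*v^4 + v^3 - 4*v^2 + 2*v - 3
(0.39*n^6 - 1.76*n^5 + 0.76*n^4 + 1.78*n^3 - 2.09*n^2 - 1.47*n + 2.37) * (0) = 0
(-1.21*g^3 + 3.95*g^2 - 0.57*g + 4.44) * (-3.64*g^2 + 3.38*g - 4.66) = 4.4044*g^5 - 18.4678*g^4 + 21.0644*g^3 - 36.4952*g^2 + 17.6634*g - 20.6904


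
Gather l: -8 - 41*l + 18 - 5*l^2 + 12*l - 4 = -5*l^2 - 29*l + 6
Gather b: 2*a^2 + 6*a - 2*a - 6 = 2*a^2 + 4*a - 6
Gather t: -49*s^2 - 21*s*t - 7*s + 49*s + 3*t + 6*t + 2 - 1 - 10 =-49*s^2 + 42*s + t*(9 - 21*s) - 9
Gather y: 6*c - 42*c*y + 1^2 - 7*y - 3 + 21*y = 6*c + y*(14 - 42*c) - 2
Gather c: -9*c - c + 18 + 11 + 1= 30 - 10*c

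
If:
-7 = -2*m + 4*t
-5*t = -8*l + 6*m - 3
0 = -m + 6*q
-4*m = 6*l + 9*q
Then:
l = -517/760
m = 141/190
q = 47/380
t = -131/95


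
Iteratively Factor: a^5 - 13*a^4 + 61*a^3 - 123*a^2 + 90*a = (a - 3)*(a^4 - 10*a^3 + 31*a^2 - 30*a) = (a - 5)*(a - 3)*(a^3 - 5*a^2 + 6*a) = (a - 5)*(a - 3)*(a - 2)*(a^2 - 3*a) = (a - 5)*(a - 3)^2*(a - 2)*(a)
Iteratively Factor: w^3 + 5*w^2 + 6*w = (w)*(w^2 + 5*w + 6) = w*(w + 3)*(w + 2)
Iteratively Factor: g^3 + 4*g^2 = (g + 4)*(g^2) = g*(g + 4)*(g)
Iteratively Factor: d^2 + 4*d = (d + 4)*(d)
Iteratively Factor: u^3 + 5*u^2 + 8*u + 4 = (u + 1)*(u^2 + 4*u + 4) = (u + 1)*(u + 2)*(u + 2)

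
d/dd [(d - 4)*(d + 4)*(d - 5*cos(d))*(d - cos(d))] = 6*d^3*sin(d) + 4*d^3 - 5*d^2*sin(2*d) - 18*d^2*cos(d) - 96*d*sin(d) + 10*d*cos(d)^2 - 32*d + 80*sin(2*d) + 96*cos(d)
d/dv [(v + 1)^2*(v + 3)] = (v + 1)*(3*v + 7)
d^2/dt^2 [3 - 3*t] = 0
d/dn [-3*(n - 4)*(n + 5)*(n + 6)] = -9*n^2 - 42*n + 42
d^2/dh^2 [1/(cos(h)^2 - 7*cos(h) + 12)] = (-4*sin(h)^4 + 3*sin(h)^2 - 441*cos(h)/4 + 21*cos(3*h)/4 + 75)/((cos(h) - 4)^3*(cos(h) - 3)^3)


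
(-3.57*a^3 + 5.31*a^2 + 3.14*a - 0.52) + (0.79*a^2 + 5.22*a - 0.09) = -3.57*a^3 + 6.1*a^2 + 8.36*a - 0.61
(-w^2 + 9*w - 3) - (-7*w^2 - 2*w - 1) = 6*w^2 + 11*w - 2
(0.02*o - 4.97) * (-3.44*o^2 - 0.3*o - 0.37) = -0.0688*o^3 + 17.0908*o^2 + 1.4836*o + 1.8389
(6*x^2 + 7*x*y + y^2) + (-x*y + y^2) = 6*x^2 + 6*x*y + 2*y^2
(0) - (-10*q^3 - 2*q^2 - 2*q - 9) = 10*q^3 + 2*q^2 + 2*q + 9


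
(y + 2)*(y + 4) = y^2 + 6*y + 8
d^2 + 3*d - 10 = (d - 2)*(d + 5)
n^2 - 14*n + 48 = (n - 8)*(n - 6)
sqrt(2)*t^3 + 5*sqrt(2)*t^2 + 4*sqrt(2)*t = t*(t + 4)*(sqrt(2)*t + sqrt(2))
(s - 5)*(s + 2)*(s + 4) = s^3 + s^2 - 22*s - 40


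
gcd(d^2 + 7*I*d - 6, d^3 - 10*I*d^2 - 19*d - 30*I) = d + I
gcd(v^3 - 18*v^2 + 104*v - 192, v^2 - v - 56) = v - 8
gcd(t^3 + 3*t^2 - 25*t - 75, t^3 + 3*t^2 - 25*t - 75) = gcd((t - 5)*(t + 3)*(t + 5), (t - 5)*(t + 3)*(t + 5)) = t^3 + 3*t^2 - 25*t - 75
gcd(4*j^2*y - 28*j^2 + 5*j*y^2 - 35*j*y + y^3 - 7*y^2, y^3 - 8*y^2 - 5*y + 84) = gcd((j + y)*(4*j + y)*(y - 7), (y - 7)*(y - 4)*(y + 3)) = y - 7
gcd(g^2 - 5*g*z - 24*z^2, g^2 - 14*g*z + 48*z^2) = -g + 8*z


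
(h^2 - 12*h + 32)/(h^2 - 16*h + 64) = (h - 4)/(h - 8)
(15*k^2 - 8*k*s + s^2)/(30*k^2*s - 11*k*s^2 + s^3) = (-3*k + s)/(s*(-6*k + s))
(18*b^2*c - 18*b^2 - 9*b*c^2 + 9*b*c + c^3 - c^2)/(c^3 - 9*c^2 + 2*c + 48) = (18*b^2*c - 18*b^2 - 9*b*c^2 + 9*b*c + c^3 - c^2)/(c^3 - 9*c^2 + 2*c + 48)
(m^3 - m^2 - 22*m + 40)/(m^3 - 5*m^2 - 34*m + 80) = (m - 4)/(m - 8)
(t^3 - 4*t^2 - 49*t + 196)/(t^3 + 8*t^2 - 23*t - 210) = (t^2 - 11*t + 28)/(t^2 + t - 30)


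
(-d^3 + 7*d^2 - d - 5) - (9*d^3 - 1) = -10*d^3 + 7*d^2 - d - 4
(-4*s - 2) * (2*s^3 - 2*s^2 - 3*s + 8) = -8*s^4 + 4*s^3 + 16*s^2 - 26*s - 16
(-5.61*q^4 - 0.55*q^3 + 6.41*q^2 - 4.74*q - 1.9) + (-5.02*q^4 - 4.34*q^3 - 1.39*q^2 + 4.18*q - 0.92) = -10.63*q^4 - 4.89*q^3 + 5.02*q^2 - 0.56*q - 2.82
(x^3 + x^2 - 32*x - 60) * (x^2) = x^5 + x^4 - 32*x^3 - 60*x^2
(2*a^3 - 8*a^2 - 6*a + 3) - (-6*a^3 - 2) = 8*a^3 - 8*a^2 - 6*a + 5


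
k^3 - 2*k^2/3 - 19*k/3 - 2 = (k - 3)*(k + 1/3)*(k + 2)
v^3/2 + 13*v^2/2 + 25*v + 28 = (v/2 + 1)*(v + 4)*(v + 7)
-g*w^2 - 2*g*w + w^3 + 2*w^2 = w*(-g + w)*(w + 2)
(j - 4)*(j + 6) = j^2 + 2*j - 24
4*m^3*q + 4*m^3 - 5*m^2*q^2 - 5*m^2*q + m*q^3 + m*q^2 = (-4*m + q)*(-m + q)*(m*q + m)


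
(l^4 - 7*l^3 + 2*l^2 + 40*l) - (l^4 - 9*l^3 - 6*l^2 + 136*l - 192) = 2*l^3 + 8*l^2 - 96*l + 192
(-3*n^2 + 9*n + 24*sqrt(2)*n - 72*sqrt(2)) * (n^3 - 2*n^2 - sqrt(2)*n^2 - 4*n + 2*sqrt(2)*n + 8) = -3*n^5 + 15*n^4 + 27*sqrt(2)*n^4 - 135*sqrt(2)*n^3 - 54*n^3 + 66*sqrt(2)*n^2 + 180*n^2 - 216*n + 480*sqrt(2)*n - 576*sqrt(2)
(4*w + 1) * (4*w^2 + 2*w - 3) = 16*w^3 + 12*w^2 - 10*w - 3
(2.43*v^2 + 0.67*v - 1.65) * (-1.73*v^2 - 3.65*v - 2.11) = -4.2039*v^4 - 10.0286*v^3 - 4.7183*v^2 + 4.6088*v + 3.4815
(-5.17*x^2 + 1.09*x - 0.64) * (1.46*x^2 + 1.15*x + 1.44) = -7.5482*x^4 - 4.3541*x^3 - 7.1257*x^2 + 0.8336*x - 0.9216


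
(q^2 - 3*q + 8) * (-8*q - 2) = -8*q^3 + 22*q^2 - 58*q - 16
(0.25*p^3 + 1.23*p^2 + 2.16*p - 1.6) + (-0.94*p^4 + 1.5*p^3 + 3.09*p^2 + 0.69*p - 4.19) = -0.94*p^4 + 1.75*p^3 + 4.32*p^2 + 2.85*p - 5.79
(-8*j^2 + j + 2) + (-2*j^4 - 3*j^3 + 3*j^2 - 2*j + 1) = -2*j^4 - 3*j^3 - 5*j^2 - j + 3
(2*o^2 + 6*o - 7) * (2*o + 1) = 4*o^3 + 14*o^2 - 8*o - 7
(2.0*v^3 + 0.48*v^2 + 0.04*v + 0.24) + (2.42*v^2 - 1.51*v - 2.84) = 2.0*v^3 + 2.9*v^2 - 1.47*v - 2.6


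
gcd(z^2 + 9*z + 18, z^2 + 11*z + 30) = z + 6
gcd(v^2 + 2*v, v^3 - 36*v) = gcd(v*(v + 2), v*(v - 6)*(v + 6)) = v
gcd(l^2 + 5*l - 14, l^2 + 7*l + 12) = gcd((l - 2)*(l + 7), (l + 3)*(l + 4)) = 1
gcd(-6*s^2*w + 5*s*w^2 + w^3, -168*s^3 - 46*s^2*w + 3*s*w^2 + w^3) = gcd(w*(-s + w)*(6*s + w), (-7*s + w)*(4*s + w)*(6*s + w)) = 6*s + w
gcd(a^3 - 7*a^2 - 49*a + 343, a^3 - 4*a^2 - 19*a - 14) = a - 7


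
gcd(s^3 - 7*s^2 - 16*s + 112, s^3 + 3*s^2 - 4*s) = s + 4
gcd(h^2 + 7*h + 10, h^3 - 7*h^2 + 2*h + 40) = h + 2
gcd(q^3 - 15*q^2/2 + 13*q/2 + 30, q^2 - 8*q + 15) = q - 5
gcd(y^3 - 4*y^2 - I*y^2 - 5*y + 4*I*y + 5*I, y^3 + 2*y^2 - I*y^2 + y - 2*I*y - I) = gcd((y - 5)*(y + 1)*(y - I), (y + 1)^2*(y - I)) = y^2 + y*(1 - I) - I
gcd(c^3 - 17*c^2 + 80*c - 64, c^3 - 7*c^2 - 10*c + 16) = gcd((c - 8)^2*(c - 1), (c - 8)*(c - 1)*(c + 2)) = c^2 - 9*c + 8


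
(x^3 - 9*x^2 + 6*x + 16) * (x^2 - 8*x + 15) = x^5 - 17*x^4 + 93*x^3 - 167*x^2 - 38*x + 240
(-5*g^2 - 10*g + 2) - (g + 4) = -5*g^2 - 11*g - 2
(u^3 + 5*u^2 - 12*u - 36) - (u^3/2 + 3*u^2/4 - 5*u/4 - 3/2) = u^3/2 + 17*u^2/4 - 43*u/4 - 69/2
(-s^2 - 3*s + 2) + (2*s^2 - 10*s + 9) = s^2 - 13*s + 11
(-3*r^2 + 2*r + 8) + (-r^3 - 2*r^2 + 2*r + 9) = -r^3 - 5*r^2 + 4*r + 17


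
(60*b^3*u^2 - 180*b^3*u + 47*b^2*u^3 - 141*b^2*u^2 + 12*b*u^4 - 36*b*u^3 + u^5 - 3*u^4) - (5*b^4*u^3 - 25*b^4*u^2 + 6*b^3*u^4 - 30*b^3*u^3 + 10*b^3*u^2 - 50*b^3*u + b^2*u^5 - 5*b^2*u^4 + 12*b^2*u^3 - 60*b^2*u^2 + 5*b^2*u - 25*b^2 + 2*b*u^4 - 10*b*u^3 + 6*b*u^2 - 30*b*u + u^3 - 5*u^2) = -5*b^4*u^3 + 25*b^4*u^2 - 6*b^3*u^4 + 30*b^3*u^3 + 50*b^3*u^2 - 130*b^3*u - b^2*u^5 + 5*b^2*u^4 + 35*b^2*u^3 - 81*b^2*u^2 - 5*b^2*u + 25*b^2 + 10*b*u^4 - 26*b*u^3 - 6*b*u^2 + 30*b*u + u^5 - 3*u^4 - u^3 + 5*u^2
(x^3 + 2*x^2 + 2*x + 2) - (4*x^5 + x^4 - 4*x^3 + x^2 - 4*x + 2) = -4*x^5 - x^4 + 5*x^3 + x^2 + 6*x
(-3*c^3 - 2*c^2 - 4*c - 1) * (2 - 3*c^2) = 9*c^5 + 6*c^4 + 6*c^3 - c^2 - 8*c - 2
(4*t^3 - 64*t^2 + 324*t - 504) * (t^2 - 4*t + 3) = 4*t^5 - 80*t^4 + 592*t^3 - 1992*t^2 + 2988*t - 1512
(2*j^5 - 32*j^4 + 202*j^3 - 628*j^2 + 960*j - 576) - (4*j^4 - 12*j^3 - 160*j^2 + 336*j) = 2*j^5 - 36*j^4 + 214*j^3 - 468*j^2 + 624*j - 576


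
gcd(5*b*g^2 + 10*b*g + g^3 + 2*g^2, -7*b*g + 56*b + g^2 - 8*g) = 1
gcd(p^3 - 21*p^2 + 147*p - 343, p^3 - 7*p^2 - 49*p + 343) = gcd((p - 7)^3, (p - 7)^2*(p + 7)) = p^2 - 14*p + 49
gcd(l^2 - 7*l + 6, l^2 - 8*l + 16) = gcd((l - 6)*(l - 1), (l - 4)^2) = 1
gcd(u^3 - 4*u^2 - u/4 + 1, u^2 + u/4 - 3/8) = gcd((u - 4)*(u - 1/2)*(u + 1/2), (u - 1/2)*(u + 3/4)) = u - 1/2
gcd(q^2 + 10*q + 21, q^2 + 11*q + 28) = q + 7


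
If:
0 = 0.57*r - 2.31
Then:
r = 4.05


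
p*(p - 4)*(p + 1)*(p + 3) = p^4 - 13*p^2 - 12*p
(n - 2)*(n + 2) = n^2 - 4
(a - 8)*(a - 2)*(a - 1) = a^3 - 11*a^2 + 26*a - 16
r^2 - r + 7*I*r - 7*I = (r - 1)*(r + 7*I)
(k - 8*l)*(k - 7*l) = k^2 - 15*k*l + 56*l^2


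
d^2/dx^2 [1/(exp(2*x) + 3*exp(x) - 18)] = (2*(2*exp(x) + 3)^2*exp(x) - (4*exp(x) + 3)*(exp(2*x) + 3*exp(x) - 18))*exp(x)/(exp(2*x) + 3*exp(x) - 18)^3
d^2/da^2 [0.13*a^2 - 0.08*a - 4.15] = 0.260000000000000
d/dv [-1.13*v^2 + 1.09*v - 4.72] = 1.09 - 2.26*v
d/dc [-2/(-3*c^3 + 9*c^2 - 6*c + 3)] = 2*(-3*c^2 + 6*c - 2)/(3*(c^3 - 3*c^2 + 2*c - 1)^2)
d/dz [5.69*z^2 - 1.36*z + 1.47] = 11.38*z - 1.36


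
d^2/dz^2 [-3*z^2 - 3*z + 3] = -6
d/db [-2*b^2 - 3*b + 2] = -4*b - 3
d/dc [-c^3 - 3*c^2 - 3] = 3*c*(-c - 2)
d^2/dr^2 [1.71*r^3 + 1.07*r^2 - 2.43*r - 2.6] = 10.26*r + 2.14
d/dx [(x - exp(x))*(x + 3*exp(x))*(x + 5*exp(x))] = 7*x^2*exp(x) + 3*x^2 + 14*x*exp(2*x) + 14*x*exp(x) - 45*exp(3*x) + 7*exp(2*x)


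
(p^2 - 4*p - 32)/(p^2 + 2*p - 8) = (p - 8)/(p - 2)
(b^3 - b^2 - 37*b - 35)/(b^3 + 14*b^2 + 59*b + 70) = (b^2 - 6*b - 7)/(b^2 + 9*b + 14)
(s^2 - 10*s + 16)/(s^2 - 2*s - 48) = (s - 2)/(s + 6)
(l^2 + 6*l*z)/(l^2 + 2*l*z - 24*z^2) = l/(l - 4*z)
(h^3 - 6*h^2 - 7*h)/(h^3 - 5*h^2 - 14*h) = (h + 1)/(h + 2)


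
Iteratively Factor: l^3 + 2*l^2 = (l + 2)*(l^2) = l*(l + 2)*(l)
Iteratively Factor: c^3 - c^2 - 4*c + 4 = (c - 2)*(c^2 + c - 2) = (c - 2)*(c + 2)*(c - 1)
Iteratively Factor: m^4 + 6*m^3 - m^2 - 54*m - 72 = (m + 3)*(m^3 + 3*m^2 - 10*m - 24) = (m + 3)*(m + 4)*(m^2 - m - 6) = (m + 2)*(m + 3)*(m + 4)*(m - 3)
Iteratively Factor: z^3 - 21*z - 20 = (z + 4)*(z^2 - 4*z - 5) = (z + 1)*(z + 4)*(z - 5)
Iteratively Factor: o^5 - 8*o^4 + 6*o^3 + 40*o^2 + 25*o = (o + 1)*(o^4 - 9*o^3 + 15*o^2 + 25*o) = (o + 1)^2*(o^3 - 10*o^2 + 25*o) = o*(o + 1)^2*(o^2 - 10*o + 25) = o*(o - 5)*(o + 1)^2*(o - 5)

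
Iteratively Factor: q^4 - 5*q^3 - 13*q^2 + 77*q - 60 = (q + 4)*(q^3 - 9*q^2 + 23*q - 15) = (q - 1)*(q + 4)*(q^2 - 8*q + 15) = (q - 5)*(q - 1)*(q + 4)*(q - 3)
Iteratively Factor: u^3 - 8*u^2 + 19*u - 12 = (u - 4)*(u^2 - 4*u + 3) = (u - 4)*(u - 1)*(u - 3)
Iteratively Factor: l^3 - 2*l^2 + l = (l - 1)*(l^2 - l) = l*(l - 1)*(l - 1)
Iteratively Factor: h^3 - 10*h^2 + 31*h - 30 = (h - 3)*(h^2 - 7*h + 10) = (h - 5)*(h - 3)*(h - 2)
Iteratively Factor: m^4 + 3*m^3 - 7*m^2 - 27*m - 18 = (m + 2)*(m^3 + m^2 - 9*m - 9) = (m + 2)*(m + 3)*(m^2 - 2*m - 3) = (m - 3)*(m + 2)*(m + 3)*(m + 1)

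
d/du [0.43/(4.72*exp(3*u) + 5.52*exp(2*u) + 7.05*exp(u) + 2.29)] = (-6.0888*exp(2*u) - 4.7472*exp(u) - 3.0315)*exp(u)/(4.72*exp(3*u) + 5.52*exp(2*u) + 7.05*exp(u) + 2.29)^2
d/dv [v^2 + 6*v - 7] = 2*v + 6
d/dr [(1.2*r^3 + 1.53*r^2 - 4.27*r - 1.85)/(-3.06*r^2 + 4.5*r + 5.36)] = (-3.672*r^4 + 10.8*r^3 + 13.1148*r^2 + 5.0796*r - 14.5622)/(9.3636*r^4 - 27.54*r^3 - 12.5532*r^2 + 48.24*r + 28.7296)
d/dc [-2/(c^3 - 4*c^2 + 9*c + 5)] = 2*(3*c^2 - 8*c + 9)/(c^3 - 4*c^2 + 9*c + 5)^2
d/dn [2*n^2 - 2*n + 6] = 4*n - 2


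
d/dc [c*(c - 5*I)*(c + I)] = 3*c^2 - 8*I*c + 5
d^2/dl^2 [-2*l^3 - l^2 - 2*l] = -12*l - 2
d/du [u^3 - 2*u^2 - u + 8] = 3*u^2 - 4*u - 1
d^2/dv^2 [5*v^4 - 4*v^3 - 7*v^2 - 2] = 60*v^2 - 24*v - 14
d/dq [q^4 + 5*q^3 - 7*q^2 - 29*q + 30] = 4*q^3 + 15*q^2 - 14*q - 29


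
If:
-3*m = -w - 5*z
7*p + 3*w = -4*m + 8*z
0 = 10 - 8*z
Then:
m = w/3 + 25/12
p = 5/21 - 13*w/21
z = 5/4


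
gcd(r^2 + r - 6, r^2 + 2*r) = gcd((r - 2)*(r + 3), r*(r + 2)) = 1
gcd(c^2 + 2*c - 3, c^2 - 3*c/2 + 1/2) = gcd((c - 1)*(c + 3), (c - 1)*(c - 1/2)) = c - 1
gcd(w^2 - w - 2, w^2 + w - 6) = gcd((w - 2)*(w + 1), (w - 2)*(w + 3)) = w - 2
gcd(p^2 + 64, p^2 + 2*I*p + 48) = p + 8*I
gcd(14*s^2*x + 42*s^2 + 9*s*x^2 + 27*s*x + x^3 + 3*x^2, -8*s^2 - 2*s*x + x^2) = 2*s + x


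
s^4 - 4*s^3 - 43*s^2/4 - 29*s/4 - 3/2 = (s - 6)*(s + 1/2)^2*(s + 1)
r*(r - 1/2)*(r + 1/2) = r^3 - r/4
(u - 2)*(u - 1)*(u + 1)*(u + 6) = u^4 + 4*u^3 - 13*u^2 - 4*u + 12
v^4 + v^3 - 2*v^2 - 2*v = v*(v + 1)*(v - sqrt(2))*(v + sqrt(2))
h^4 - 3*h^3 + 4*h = h*(h - 2)^2*(h + 1)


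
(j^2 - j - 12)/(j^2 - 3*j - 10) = (-j^2 + j + 12)/(-j^2 + 3*j + 10)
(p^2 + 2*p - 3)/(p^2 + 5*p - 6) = (p + 3)/(p + 6)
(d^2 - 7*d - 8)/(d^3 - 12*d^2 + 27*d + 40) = 1/(d - 5)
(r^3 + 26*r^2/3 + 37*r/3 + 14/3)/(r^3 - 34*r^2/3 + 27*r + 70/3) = (r^2 + 8*r + 7)/(r^2 - 12*r + 35)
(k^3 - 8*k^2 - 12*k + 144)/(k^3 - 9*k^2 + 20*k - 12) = (k^2 - 2*k - 24)/(k^2 - 3*k + 2)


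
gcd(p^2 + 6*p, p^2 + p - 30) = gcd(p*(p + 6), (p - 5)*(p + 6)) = p + 6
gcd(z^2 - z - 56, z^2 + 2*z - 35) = z + 7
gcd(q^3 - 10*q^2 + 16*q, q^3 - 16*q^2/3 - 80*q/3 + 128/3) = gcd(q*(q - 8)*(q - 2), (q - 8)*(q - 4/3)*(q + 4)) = q - 8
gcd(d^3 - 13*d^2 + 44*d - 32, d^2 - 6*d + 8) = d - 4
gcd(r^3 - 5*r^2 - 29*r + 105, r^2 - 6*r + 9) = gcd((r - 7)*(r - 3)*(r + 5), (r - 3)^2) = r - 3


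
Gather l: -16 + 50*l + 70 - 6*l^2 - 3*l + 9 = -6*l^2 + 47*l + 63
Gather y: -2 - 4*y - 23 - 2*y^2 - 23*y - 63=-2*y^2 - 27*y - 88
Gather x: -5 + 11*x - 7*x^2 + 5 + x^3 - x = x^3 - 7*x^2 + 10*x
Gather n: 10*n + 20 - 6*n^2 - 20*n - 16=-6*n^2 - 10*n + 4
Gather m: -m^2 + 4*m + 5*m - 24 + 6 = -m^2 + 9*m - 18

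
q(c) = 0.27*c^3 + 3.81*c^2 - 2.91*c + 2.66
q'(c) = 0.81*c^2 + 7.62*c - 2.91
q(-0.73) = 6.71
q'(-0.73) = -8.04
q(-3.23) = 42.71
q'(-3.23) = -19.07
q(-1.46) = 14.19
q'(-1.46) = -12.31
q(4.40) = 86.62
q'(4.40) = 46.30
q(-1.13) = 10.42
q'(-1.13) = -10.49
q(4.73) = 102.71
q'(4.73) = 51.25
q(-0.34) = 4.08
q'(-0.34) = -5.41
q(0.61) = 2.36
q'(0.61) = 2.04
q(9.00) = 481.91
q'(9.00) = 131.28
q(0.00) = 2.66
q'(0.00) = -2.91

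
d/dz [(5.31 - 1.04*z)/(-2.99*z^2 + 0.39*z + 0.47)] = (-3.1096*z^2 + 31.7538*z - 2.5597)/(8.9401*z^4 - 2.3322*z^3 - 2.6585*z^2 + 0.3666*z + 0.2209)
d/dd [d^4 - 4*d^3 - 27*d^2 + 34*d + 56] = 4*d^3 - 12*d^2 - 54*d + 34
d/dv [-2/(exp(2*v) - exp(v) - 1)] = (4*exp(v) - 2)*exp(v)/(-exp(2*v) + exp(v) + 1)^2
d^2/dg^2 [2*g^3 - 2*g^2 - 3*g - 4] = 12*g - 4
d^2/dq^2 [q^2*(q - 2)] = 6*q - 4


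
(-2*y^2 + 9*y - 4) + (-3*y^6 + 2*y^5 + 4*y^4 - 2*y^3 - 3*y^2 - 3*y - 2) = -3*y^6 + 2*y^5 + 4*y^4 - 2*y^3 - 5*y^2 + 6*y - 6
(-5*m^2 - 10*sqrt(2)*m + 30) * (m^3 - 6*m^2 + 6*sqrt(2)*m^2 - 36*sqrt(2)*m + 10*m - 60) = -5*m^5 - 40*sqrt(2)*m^4 + 30*m^4 - 140*m^3 + 240*sqrt(2)*m^3 + 80*sqrt(2)*m^2 + 840*m^2 - 480*sqrt(2)*m + 300*m - 1800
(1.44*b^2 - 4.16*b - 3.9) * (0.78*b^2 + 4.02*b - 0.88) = 1.1232*b^4 + 2.544*b^3 - 21.0324*b^2 - 12.0172*b + 3.432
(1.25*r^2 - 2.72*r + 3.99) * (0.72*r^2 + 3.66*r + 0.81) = 0.9*r^4 + 2.6166*r^3 - 6.0699*r^2 + 12.4002*r + 3.2319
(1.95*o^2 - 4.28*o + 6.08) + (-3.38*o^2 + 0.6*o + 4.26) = -1.43*o^2 - 3.68*o + 10.34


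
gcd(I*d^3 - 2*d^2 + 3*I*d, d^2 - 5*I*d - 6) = 1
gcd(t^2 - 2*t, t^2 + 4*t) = t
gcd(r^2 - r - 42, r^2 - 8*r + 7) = r - 7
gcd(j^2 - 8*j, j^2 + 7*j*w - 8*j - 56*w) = j - 8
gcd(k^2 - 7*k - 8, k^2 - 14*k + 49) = 1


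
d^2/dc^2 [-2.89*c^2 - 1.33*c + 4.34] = -5.78000000000000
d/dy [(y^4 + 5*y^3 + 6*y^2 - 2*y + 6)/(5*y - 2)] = (15*y^4 + 42*y^3 - 24*y - 26)/(25*y^2 - 20*y + 4)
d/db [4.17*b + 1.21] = 4.17000000000000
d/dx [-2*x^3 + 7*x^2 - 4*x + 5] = -6*x^2 + 14*x - 4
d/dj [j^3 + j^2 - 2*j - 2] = 3*j^2 + 2*j - 2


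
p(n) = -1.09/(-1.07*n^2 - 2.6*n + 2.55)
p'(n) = -1.09*(2.14*n + 2.6)/(-1.07*n^2 - 2.6*n + 2.55)^2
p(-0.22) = -0.36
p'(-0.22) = -0.25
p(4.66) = 0.03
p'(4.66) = -0.01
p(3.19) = 0.07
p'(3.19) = -0.04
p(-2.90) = -1.00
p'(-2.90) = 3.30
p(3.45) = 0.06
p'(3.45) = -0.03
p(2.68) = 0.09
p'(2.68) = -0.06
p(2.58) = 0.10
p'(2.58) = -0.07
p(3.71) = 0.05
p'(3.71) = -0.02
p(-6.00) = 0.05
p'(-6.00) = 0.03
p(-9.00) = 0.02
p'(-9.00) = 0.00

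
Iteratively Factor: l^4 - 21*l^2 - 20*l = (l + 4)*(l^3 - 4*l^2 - 5*l) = (l - 5)*(l + 4)*(l^2 + l) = l*(l - 5)*(l + 4)*(l + 1)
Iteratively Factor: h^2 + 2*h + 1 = (h + 1)*(h + 1)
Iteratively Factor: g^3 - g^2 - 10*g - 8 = (g - 4)*(g^2 + 3*g + 2) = (g - 4)*(g + 1)*(g + 2)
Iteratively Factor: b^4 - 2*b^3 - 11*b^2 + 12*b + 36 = (b - 3)*(b^3 + b^2 - 8*b - 12) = (b - 3)*(b + 2)*(b^2 - b - 6) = (b - 3)^2*(b + 2)*(b + 2)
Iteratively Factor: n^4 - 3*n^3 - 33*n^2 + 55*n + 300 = (n + 4)*(n^3 - 7*n^2 - 5*n + 75) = (n - 5)*(n + 4)*(n^2 - 2*n - 15) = (n - 5)*(n + 3)*(n + 4)*(n - 5)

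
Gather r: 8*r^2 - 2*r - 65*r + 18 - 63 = 8*r^2 - 67*r - 45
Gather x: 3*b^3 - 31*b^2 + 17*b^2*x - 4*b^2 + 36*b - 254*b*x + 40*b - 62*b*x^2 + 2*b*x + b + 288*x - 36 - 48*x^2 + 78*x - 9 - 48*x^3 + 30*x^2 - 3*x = 3*b^3 - 35*b^2 + 77*b - 48*x^3 + x^2*(-62*b - 18) + x*(17*b^2 - 252*b + 363) - 45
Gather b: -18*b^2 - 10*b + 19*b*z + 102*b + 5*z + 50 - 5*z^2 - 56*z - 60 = -18*b^2 + b*(19*z + 92) - 5*z^2 - 51*z - 10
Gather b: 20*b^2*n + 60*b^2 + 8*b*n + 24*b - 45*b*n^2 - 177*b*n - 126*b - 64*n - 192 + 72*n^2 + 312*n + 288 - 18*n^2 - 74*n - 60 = b^2*(20*n + 60) + b*(-45*n^2 - 169*n - 102) + 54*n^2 + 174*n + 36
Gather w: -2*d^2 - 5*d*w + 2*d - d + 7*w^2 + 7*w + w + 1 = -2*d^2 + d + 7*w^2 + w*(8 - 5*d) + 1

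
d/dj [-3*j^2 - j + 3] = -6*j - 1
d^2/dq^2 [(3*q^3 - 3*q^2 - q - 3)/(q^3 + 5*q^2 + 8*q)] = 2*(-18*q^6 - 75*q^5 + 39*q^4 + 175*q^3 - 297*q^2 - 360*q - 192)/(q^3*(q^6 + 15*q^5 + 99*q^4 + 365*q^3 + 792*q^2 + 960*q + 512))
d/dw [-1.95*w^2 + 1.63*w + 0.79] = 1.63 - 3.9*w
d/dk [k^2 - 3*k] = 2*k - 3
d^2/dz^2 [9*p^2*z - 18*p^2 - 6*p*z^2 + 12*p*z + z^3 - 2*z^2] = -12*p + 6*z - 4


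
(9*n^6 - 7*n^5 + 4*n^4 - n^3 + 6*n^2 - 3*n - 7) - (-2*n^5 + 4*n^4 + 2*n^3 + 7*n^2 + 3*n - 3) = 9*n^6 - 5*n^5 - 3*n^3 - n^2 - 6*n - 4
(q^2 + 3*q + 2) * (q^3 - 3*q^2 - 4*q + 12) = q^5 - 11*q^3 - 6*q^2 + 28*q + 24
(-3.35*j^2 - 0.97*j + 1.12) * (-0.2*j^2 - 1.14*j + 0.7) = 0.67*j^4 + 4.013*j^3 - 1.4632*j^2 - 1.9558*j + 0.784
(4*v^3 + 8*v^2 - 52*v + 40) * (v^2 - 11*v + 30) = 4*v^5 - 36*v^4 - 20*v^3 + 852*v^2 - 2000*v + 1200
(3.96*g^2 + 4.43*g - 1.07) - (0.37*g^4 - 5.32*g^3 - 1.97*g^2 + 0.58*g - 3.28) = -0.37*g^4 + 5.32*g^3 + 5.93*g^2 + 3.85*g + 2.21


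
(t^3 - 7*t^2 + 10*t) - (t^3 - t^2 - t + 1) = -6*t^2 + 11*t - 1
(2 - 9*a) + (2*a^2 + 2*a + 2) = 2*a^2 - 7*a + 4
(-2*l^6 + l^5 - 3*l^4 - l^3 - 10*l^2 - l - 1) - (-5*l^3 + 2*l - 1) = -2*l^6 + l^5 - 3*l^4 + 4*l^3 - 10*l^2 - 3*l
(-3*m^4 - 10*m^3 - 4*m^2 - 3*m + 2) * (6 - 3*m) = 9*m^5 + 12*m^4 - 48*m^3 - 15*m^2 - 24*m + 12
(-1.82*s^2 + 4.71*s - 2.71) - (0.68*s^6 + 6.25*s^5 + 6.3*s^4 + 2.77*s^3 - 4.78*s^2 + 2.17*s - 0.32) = -0.68*s^6 - 6.25*s^5 - 6.3*s^4 - 2.77*s^3 + 2.96*s^2 + 2.54*s - 2.39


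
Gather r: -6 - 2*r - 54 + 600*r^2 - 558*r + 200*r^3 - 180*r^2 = 200*r^3 + 420*r^2 - 560*r - 60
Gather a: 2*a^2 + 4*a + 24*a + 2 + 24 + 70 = 2*a^2 + 28*a + 96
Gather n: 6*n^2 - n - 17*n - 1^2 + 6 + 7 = 6*n^2 - 18*n + 12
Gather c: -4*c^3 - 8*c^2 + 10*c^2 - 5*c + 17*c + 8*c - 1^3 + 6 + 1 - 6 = -4*c^3 + 2*c^2 + 20*c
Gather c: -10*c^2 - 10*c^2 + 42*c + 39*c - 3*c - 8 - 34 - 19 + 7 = -20*c^2 + 78*c - 54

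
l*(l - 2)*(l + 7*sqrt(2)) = l^3 - 2*l^2 + 7*sqrt(2)*l^2 - 14*sqrt(2)*l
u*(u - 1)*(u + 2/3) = u^3 - u^2/3 - 2*u/3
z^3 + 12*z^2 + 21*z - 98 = (z - 2)*(z + 7)^2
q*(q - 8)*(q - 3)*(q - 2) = q^4 - 13*q^3 + 46*q^2 - 48*q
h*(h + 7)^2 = h^3 + 14*h^2 + 49*h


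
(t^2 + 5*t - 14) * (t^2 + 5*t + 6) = t^4 + 10*t^3 + 17*t^2 - 40*t - 84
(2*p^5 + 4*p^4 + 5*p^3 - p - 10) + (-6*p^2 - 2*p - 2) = 2*p^5 + 4*p^4 + 5*p^3 - 6*p^2 - 3*p - 12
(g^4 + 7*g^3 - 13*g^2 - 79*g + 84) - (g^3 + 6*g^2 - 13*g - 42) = g^4 + 6*g^3 - 19*g^2 - 66*g + 126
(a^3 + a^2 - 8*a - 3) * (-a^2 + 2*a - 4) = -a^5 + a^4 + 6*a^3 - 17*a^2 + 26*a + 12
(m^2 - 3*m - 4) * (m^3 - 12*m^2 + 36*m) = m^5 - 15*m^4 + 68*m^3 - 60*m^2 - 144*m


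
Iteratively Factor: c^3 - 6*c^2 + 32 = (c - 4)*(c^2 - 2*c - 8) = (c - 4)*(c + 2)*(c - 4)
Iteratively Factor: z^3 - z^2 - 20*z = (z - 5)*(z^2 + 4*z) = (z - 5)*(z + 4)*(z)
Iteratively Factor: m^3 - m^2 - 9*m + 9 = (m - 1)*(m^2 - 9) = (m - 1)*(m + 3)*(m - 3)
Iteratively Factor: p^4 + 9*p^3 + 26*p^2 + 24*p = (p + 4)*(p^3 + 5*p^2 + 6*p) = (p + 3)*(p + 4)*(p^2 + 2*p) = (p + 2)*(p + 3)*(p + 4)*(p)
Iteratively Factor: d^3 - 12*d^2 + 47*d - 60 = (d - 3)*(d^2 - 9*d + 20) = (d - 4)*(d - 3)*(d - 5)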